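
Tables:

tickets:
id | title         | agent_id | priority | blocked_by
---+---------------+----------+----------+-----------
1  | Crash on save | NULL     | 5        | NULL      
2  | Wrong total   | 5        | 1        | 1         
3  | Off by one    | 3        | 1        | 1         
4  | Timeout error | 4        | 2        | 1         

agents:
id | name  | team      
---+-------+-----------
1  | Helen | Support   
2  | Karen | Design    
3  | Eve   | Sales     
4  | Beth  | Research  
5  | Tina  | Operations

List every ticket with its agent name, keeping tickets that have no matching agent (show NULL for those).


LEFT JOIN keeps every row from tickets (the left table); where agent_id has no match in agents, the agent columns become NULL. Walk through each ticket:
  - ticket 1 (Crash on save): agent_id=NULL, no match -> kept with NULL
  - ticket 2 (Wrong total): agent_id=5 -> matches Tina
  - ticket 3 (Off by one): agent_id=3 -> matches Eve
  - ticket 4 (Timeout error): agent_id=4 -> matches Beth
All 4 rows appear; 1 has NULL agent.

SQL:
SELECT a.title, b.name AS agent
FROM tickets a
LEFT JOIN agents b ON a.agent_id = b.id

Result:
title         | agent
--------------+------
Crash on save | NULL 
Wrong total   | Tina 
Off by one    | Eve  
Timeout error | Beth 


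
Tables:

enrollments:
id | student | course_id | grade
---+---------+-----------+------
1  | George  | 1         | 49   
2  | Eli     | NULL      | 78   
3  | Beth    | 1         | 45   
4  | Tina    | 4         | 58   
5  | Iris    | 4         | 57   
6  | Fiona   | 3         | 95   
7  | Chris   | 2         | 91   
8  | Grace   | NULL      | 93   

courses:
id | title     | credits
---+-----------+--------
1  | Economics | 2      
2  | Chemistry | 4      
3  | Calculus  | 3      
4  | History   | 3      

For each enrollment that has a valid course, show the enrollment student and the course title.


INNER JOIN keeps only enrollments rows whose course_id matches an id in courses. Walk through each enrollment:
  - enrollment 1 (George): course_id=1 -> matches Economics
  - enrollment 2 (Eli): course_id=NULL, no match -> dropped
  - enrollment 3 (Beth): course_id=1 -> matches Economics
  - enrollment 4 (Tina): course_id=4 -> matches History
  - enrollment 5 (Iris): course_id=4 -> matches History
  - enrollment 6 (Fiona): course_id=3 -> matches Calculus
  - enrollment 7 (Chris): course_id=2 -> matches Chemistry
  - enrollment 8 (Grace): course_id=NULL, no match -> dropped
So 2 of 8 rows are dropped.

SQL:
SELECT a.student, b.title AS course
FROM enrollments a
INNER JOIN courses b ON a.course_id = b.id

Result:
student | course   
--------+----------
George  | Economics
Beth    | Economics
Tina    | History  
Iris    | History  
Fiona   | Calculus 
Chris   | Chemistry


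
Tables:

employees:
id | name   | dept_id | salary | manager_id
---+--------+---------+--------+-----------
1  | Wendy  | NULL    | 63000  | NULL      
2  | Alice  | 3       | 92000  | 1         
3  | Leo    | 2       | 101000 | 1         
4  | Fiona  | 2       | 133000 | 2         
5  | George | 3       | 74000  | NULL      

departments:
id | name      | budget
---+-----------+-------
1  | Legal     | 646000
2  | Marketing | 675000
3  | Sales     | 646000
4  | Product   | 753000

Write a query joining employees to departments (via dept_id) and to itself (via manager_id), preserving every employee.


Two LEFT JOINs from the same base table employees: one to departments via dept_id, one to employees itself via manager_id. Both are LEFT so every employee is preserved.
Match against departments:
  - employee 1 (Wendy): dept_id=NULL, no match -> kept with NULL
  - employee 2 (Alice): dept_id=3 -> matches Sales
  - employee 3 (Leo): dept_id=2 -> matches Marketing
  - employee 4 (Fiona): dept_id=2 -> matches Marketing
  - employee 5 (George): dept_id=3 -> matches Sales
Match against employees (self):
  - employee 1 (Wendy): manager_id=NULL -> NULL
  - employee 2 (Alice): manager_id=1 -> Wendy
  - employee 3 (Leo): manager_id=1 -> Wendy
  - employee 4 (Fiona): manager_id=2 -> Alice
  - employee 5 (George): manager_id=NULL -> NULL

SQL:
SELECT a.name, b.name AS department, c.name AS manager
FROM employees a
LEFT JOIN departments b ON a.dept_id = b.id
LEFT JOIN employees c ON a.manager_id = c.id

Result:
name   | department | manager
-------+------------+--------
Wendy  | NULL       | NULL   
Alice  | Sales      | Wendy  
Leo    | Marketing  | Wendy  
Fiona  | Marketing  | Alice  
George | Sales      | NULL   


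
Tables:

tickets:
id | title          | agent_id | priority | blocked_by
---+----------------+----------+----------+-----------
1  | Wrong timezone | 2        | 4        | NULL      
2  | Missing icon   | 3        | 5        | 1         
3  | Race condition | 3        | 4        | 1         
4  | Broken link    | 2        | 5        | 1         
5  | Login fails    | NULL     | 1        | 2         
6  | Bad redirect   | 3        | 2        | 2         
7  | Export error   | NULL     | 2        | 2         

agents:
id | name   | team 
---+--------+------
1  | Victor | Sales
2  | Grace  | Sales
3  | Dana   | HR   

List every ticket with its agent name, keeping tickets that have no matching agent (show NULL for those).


LEFT JOIN keeps every row from tickets (the left table); where agent_id has no match in agents, the agent columns become NULL. Walk through each ticket:
  - ticket 1 (Wrong timezone): agent_id=2 -> matches Grace
  - ticket 2 (Missing icon): agent_id=3 -> matches Dana
  - ticket 3 (Race condition): agent_id=3 -> matches Dana
  - ticket 4 (Broken link): agent_id=2 -> matches Grace
  - ticket 5 (Login fails): agent_id=NULL, no match -> kept with NULL
  - ticket 6 (Bad redirect): agent_id=3 -> matches Dana
  - ticket 7 (Export error): agent_id=NULL, no match -> kept with NULL
All 7 rows appear; 2 have NULL agent.

SQL:
SELECT a.title, b.name AS agent
FROM tickets a
LEFT JOIN agents b ON a.agent_id = b.id

Result:
title          | agent
---------------+------
Wrong timezone | Grace
Missing icon   | Dana 
Race condition | Dana 
Broken link    | Grace
Login fails    | NULL 
Bad redirect   | Dana 
Export error   | NULL 


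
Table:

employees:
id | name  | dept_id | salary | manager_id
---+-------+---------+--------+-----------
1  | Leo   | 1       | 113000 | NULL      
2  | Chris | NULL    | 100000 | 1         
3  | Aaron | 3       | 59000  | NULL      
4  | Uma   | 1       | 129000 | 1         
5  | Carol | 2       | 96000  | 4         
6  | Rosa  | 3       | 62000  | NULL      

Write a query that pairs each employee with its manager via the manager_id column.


This is a self-join: employees is joined to a second copy of itself, matching each row's manager_id to another row's id. Use LEFT JOIN so rows with manager_id=NULL are kept.
  - employee 1 (Leo): manager_id=NULL -> NULL
  - employee 2 (Chris): manager_id=1 -> Leo
  - employee 3 (Aaron): manager_id=NULL -> NULL
  - employee 4 (Uma): manager_id=1 -> Leo
  - employee 5 (Carol): manager_id=4 -> Uma
  - employee 6 (Rosa): manager_id=NULL -> NULL

SQL:
SELECT a.name AS item, b.name AS manager
FROM employees a
LEFT JOIN employees b ON a.manager_id = b.id

Result:
item  | manager
------+--------
Leo   | NULL   
Chris | Leo    
Aaron | NULL   
Uma   | Leo    
Carol | Uma    
Rosa  | NULL   


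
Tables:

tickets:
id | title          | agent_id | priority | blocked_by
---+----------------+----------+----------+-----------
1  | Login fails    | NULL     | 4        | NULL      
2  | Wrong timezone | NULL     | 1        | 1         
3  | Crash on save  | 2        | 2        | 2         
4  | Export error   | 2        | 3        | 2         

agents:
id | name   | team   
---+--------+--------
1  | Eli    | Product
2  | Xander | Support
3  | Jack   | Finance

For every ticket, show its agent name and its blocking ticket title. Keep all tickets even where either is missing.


Two LEFT JOINs from the same base table tickets: one to agents via agent_id, one to tickets itself via blocked_by. Both are LEFT so every ticket is preserved.
Match against agents:
  - ticket 1 (Login fails): agent_id=NULL, no match -> kept with NULL
  - ticket 2 (Wrong timezone): agent_id=NULL, no match -> kept with NULL
  - ticket 3 (Crash on save): agent_id=2 -> matches Xander
  - ticket 4 (Export error): agent_id=2 -> matches Xander
Match against tickets (self):
  - ticket 1 (Login fails): blocked_by=NULL -> NULL
  - ticket 2 (Wrong timezone): blocked_by=1 -> Login fails
  - ticket 3 (Crash on save): blocked_by=2 -> Wrong timezone
  - ticket 4 (Export error): blocked_by=2 -> Wrong timezone

SQL:
SELECT a.title, b.name AS agent, c.title AS blocked_by
FROM tickets a
LEFT JOIN agents b ON a.agent_id = b.id
LEFT JOIN tickets c ON a.blocked_by = c.id

Result:
title          | agent  | blocked_by    
---------------+--------+---------------
Login fails    | NULL   | NULL          
Wrong timezone | NULL   | Login fails   
Crash on save  | Xander | Wrong timezone
Export error   | Xander | Wrong timezone


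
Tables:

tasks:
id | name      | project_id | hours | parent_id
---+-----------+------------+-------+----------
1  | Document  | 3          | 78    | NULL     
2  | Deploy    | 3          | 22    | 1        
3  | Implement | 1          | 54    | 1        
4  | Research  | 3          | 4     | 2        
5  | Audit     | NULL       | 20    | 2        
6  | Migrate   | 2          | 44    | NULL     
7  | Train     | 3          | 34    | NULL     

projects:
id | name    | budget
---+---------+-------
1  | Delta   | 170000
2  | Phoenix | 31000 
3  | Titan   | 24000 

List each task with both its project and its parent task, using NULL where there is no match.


Two LEFT JOINs from the same base table tasks: one to projects via project_id, one to tasks itself via parent_id. Both are LEFT so every task is preserved.
Match against projects:
  - task 1 (Document): project_id=3 -> matches Titan
  - task 2 (Deploy): project_id=3 -> matches Titan
  - task 3 (Implement): project_id=1 -> matches Delta
  - task 4 (Research): project_id=3 -> matches Titan
  - task 5 (Audit): project_id=NULL, no match -> kept with NULL
  - task 6 (Migrate): project_id=2 -> matches Phoenix
  - task 7 (Train): project_id=3 -> matches Titan
Match against tasks (self):
  - task 1 (Document): parent_id=NULL -> NULL
  - task 2 (Deploy): parent_id=1 -> Document
  - task 3 (Implement): parent_id=1 -> Document
  - task 4 (Research): parent_id=2 -> Deploy
  - task 5 (Audit): parent_id=2 -> Deploy
  - task 6 (Migrate): parent_id=NULL -> NULL
  - task 7 (Train): parent_id=NULL -> NULL

SQL:
SELECT a.name, b.name AS project, c.name AS parent
FROM tasks a
LEFT JOIN projects b ON a.project_id = b.id
LEFT JOIN tasks c ON a.parent_id = c.id

Result:
name      | project | parent  
----------+---------+---------
Document  | Titan   | NULL    
Deploy    | Titan   | Document
Implement | Delta   | Document
Research  | Titan   | Deploy  
Audit     | NULL    | Deploy  
Migrate   | Phoenix | NULL    
Train     | Titan   | NULL    


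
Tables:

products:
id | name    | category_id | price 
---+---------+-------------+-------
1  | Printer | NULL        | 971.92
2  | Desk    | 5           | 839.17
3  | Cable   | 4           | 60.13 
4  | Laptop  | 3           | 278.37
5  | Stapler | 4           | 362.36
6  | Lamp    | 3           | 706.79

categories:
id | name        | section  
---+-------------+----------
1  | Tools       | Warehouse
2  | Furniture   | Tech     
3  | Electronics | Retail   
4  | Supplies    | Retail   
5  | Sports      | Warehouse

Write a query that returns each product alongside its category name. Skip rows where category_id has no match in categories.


INNER JOIN keeps only products rows whose category_id matches an id in categories. Walk through each product:
  - product 1 (Printer): category_id=NULL, no match -> dropped
  - product 2 (Desk): category_id=5 -> matches Sports
  - product 3 (Cable): category_id=4 -> matches Supplies
  - product 4 (Laptop): category_id=3 -> matches Electronics
  - product 5 (Stapler): category_id=4 -> matches Supplies
  - product 6 (Lamp): category_id=3 -> matches Electronics
So 1 of 6 rows is dropped.

SQL:
SELECT a.name, b.name AS category
FROM products a
INNER JOIN categories b ON a.category_id = b.id

Result:
name    | category   
--------+------------
Desk    | Sports     
Cable   | Supplies   
Laptop  | Electronics
Stapler | Supplies   
Lamp    | Electronics


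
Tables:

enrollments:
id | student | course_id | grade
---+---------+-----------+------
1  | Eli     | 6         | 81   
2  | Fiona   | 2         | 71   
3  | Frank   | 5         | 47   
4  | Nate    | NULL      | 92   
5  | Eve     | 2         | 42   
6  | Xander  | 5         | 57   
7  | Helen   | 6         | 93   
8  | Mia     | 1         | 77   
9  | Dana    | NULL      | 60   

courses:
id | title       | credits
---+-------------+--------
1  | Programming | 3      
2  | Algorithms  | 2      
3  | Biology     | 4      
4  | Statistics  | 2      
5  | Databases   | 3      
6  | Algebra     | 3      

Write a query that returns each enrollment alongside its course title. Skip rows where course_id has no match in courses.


INNER JOIN keeps only enrollments rows whose course_id matches an id in courses. Walk through each enrollment:
  - enrollment 1 (Eli): course_id=6 -> matches Algebra
  - enrollment 2 (Fiona): course_id=2 -> matches Algorithms
  - enrollment 3 (Frank): course_id=5 -> matches Databases
  - enrollment 4 (Nate): course_id=NULL, no match -> dropped
  - enrollment 5 (Eve): course_id=2 -> matches Algorithms
  - enrollment 6 (Xander): course_id=5 -> matches Databases
  - enrollment 7 (Helen): course_id=6 -> matches Algebra
  - enrollment 8 (Mia): course_id=1 -> matches Programming
  - enrollment 9 (Dana): course_id=NULL, no match -> dropped
So 2 of 9 rows are dropped.

SQL:
SELECT a.student, b.title AS course
FROM enrollments a
INNER JOIN courses b ON a.course_id = b.id

Result:
student | course     
--------+------------
Eli     | Algebra    
Fiona   | Algorithms 
Frank   | Databases  
Eve     | Algorithms 
Xander  | Databases  
Helen   | Algebra    
Mia     | Programming


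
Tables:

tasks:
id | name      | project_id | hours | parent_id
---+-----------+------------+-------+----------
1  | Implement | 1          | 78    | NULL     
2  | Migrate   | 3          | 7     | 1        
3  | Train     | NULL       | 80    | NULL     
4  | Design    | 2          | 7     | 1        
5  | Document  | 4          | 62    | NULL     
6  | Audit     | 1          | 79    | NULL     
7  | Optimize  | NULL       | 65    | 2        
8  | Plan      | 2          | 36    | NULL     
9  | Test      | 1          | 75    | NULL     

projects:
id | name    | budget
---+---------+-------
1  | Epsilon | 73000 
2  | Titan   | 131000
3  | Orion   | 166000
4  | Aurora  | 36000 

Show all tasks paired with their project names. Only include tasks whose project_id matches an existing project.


INNER JOIN keeps only tasks rows whose project_id matches an id in projects. Walk through each task:
  - task 1 (Implement): project_id=1 -> matches Epsilon
  - task 2 (Migrate): project_id=3 -> matches Orion
  - task 3 (Train): project_id=NULL, no match -> dropped
  - task 4 (Design): project_id=2 -> matches Titan
  - task 5 (Document): project_id=4 -> matches Aurora
  - task 6 (Audit): project_id=1 -> matches Epsilon
  - task 7 (Optimize): project_id=NULL, no match -> dropped
  - task 8 (Plan): project_id=2 -> matches Titan
  - task 9 (Test): project_id=1 -> matches Epsilon
So 2 of 9 rows are dropped.

SQL:
SELECT a.name, b.name AS project
FROM tasks a
INNER JOIN projects b ON a.project_id = b.id

Result:
name      | project
----------+--------
Implement | Epsilon
Migrate   | Orion  
Design    | Titan  
Document  | Aurora 
Audit     | Epsilon
Plan      | Titan  
Test      | Epsilon


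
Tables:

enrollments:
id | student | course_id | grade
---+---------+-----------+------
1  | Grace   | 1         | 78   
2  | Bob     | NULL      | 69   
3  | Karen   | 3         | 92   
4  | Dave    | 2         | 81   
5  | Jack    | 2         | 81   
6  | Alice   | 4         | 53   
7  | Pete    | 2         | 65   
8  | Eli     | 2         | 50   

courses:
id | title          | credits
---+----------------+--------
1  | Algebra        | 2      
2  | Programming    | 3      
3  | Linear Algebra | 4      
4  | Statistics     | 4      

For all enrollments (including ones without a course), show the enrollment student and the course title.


LEFT JOIN keeps every row from enrollments (the left table); where course_id has no match in courses, the course columns become NULL. Walk through each enrollment:
  - enrollment 1 (Grace): course_id=1 -> matches Algebra
  - enrollment 2 (Bob): course_id=NULL, no match -> kept with NULL
  - enrollment 3 (Karen): course_id=3 -> matches Linear Algebra
  - enrollment 4 (Dave): course_id=2 -> matches Programming
  - enrollment 5 (Jack): course_id=2 -> matches Programming
  - enrollment 6 (Alice): course_id=4 -> matches Statistics
  - enrollment 7 (Pete): course_id=2 -> matches Programming
  - enrollment 8 (Eli): course_id=2 -> matches Programming
All 8 rows appear; 1 has NULL course.

SQL:
SELECT a.student, b.title AS course
FROM enrollments a
LEFT JOIN courses b ON a.course_id = b.id

Result:
student | course        
--------+---------------
Grace   | Algebra       
Bob     | NULL          
Karen   | Linear Algebra
Dave    | Programming   
Jack    | Programming   
Alice   | Statistics    
Pete    | Programming   
Eli     | Programming   


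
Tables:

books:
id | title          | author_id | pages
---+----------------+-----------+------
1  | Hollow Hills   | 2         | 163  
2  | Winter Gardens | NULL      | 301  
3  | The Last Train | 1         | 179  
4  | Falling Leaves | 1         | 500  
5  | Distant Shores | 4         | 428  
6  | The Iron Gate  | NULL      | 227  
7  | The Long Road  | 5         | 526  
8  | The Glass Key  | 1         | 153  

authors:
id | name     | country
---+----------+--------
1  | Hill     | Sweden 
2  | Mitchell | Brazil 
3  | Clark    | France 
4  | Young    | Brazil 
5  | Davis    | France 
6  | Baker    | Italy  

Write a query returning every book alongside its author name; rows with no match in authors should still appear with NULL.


LEFT JOIN keeps every row from books (the left table); where author_id has no match in authors, the author columns become NULL. Walk through each book:
  - book 1 (Hollow Hills): author_id=2 -> matches Mitchell
  - book 2 (Winter Gardens): author_id=NULL, no match -> kept with NULL
  - book 3 (The Last Train): author_id=1 -> matches Hill
  - book 4 (Falling Leaves): author_id=1 -> matches Hill
  - book 5 (Distant Shores): author_id=4 -> matches Young
  - book 6 (The Iron Gate): author_id=NULL, no match -> kept with NULL
  - book 7 (The Long Road): author_id=5 -> matches Davis
  - book 8 (The Glass Key): author_id=1 -> matches Hill
All 8 rows appear; 2 have NULL author.

SQL:
SELECT a.title, b.name AS author
FROM books a
LEFT JOIN authors b ON a.author_id = b.id

Result:
title          | author  
---------------+---------
Hollow Hills   | Mitchell
Winter Gardens | NULL    
The Last Train | Hill    
Falling Leaves | Hill    
Distant Shores | Young   
The Iron Gate  | NULL    
The Long Road  | Davis   
The Glass Key  | Hill    


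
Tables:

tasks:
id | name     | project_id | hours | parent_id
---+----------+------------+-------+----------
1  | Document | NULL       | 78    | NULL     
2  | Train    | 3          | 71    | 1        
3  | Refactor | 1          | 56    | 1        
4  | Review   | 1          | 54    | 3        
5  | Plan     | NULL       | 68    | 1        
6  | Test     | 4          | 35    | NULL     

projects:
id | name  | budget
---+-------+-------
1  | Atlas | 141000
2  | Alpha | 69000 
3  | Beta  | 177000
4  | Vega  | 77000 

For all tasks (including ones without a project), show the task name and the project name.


LEFT JOIN keeps every row from tasks (the left table); where project_id has no match in projects, the project columns become NULL. Walk through each task:
  - task 1 (Document): project_id=NULL, no match -> kept with NULL
  - task 2 (Train): project_id=3 -> matches Beta
  - task 3 (Refactor): project_id=1 -> matches Atlas
  - task 4 (Review): project_id=1 -> matches Atlas
  - task 5 (Plan): project_id=NULL, no match -> kept with NULL
  - task 6 (Test): project_id=4 -> matches Vega
All 6 rows appear; 2 have NULL project.

SQL:
SELECT a.name, b.name AS project
FROM tasks a
LEFT JOIN projects b ON a.project_id = b.id

Result:
name     | project
---------+--------
Document | NULL   
Train    | Beta   
Refactor | Atlas  
Review   | Atlas  
Plan     | NULL   
Test     | Vega   


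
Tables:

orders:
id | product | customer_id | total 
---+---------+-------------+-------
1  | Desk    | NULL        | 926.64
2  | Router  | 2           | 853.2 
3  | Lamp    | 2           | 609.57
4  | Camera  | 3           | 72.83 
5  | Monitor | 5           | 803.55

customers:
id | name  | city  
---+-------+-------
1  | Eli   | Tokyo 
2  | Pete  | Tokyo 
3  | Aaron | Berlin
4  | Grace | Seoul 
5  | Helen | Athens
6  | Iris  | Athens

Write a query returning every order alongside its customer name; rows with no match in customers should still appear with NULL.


LEFT JOIN keeps every row from orders (the left table); where customer_id has no match in customers, the customer columns become NULL. Walk through each order:
  - order 1 (Desk): customer_id=NULL, no match -> kept with NULL
  - order 2 (Router): customer_id=2 -> matches Pete
  - order 3 (Lamp): customer_id=2 -> matches Pete
  - order 4 (Camera): customer_id=3 -> matches Aaron
  - order 5 (Monitor): customer_id=5 -> matches Helen
All 5 rows appear; 1 has NULL customer.

SQL:
SELECT a.product, b.name AS customer
FROM orders a
LEFT JOIN customers b ON a.customer_id = b.id

Result:
product | customer
--------+---------
Desk    | NULL    
Router  | Pete    
Lamp    | Pete    
Camera  | Aaron   
Monitor | Helen   


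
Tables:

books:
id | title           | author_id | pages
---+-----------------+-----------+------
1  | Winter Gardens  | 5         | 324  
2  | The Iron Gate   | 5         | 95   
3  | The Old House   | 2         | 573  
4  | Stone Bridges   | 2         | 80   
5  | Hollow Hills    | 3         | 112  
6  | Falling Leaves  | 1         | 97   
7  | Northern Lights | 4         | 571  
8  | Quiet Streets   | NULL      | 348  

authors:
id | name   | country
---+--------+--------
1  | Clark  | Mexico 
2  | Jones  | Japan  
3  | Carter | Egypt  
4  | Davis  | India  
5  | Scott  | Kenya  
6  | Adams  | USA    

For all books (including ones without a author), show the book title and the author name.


LEFT JOIN keeps every row from books (the left table); where author_id has no match in authors, the author columns become NULL. Walk through each book:
  - book 1 (Winter Gardens): author_id=5 -> matches Scott
  - book 2 (The Iron Gate): author_id=5 -> matches Scott
  - book 3 (The Old House): author_id=2 -> matches Jones
  - book 4 (Stone Bridges): author_id=2 -> matches Jones
  - book 5 (Hollow Hills): author_id=3 -> matches Carter
  - book 6 (Falling Leaves): author_id=1 -> matches Clark
  - book 7 (Northern Lights): author_id=4 -> matches Davis
  - book 8 (Quiet Streets): author_id=NULL, no match -> kept with NULL
All 8 rows appear; 1 has NULL author.

SQL:
SELECT a.title, b.name AS author
FROM books a
LEFT JOIN authors b ON a.author_id = b.id

Result:
title           | author
----------------+-------
Winter Gardens  | Scott 
The Iron Gate   | Scott 
The Old House   | Jones 
Stone Bridges   | Jones 
Hollow Hills    | Carter
Falling Leaves  | Clark 
Northern Lights | Davis 
Quiet Streets   | NULL  


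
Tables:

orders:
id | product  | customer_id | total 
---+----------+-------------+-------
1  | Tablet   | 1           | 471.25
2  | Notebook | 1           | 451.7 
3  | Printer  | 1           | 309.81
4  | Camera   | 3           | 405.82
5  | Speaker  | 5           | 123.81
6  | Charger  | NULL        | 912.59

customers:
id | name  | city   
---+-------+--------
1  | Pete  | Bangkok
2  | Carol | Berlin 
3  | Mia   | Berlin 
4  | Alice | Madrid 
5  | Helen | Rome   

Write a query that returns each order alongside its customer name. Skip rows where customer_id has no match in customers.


INNER JOIN keeps only orders rows whose customer_id matches an id in customers. Walk through each order:
  - order 1 (Tablet): customer_id=1 -> matches Pete
  - order 2 (Notebook): customer_id=1 -> matches Pete
  - order 3 (Printer): customer_id=1 -> matches Pete
  - order 4 (Camera): customer_id=3 -> matches Mia
  - order 5 (Speaker): customer_id=5 -> matches Helen
  - order 6 (Charger): customer_id=NULL, no match -> dropped
So 1 of 6 rows is dropped.

SQL:
SELECT a.product, b.name AS customer
FROM orders a
INNER JOIN customers b ON a.customer_id = b.id

Result:
product  | customer
---------+---------
Tablet   | Pete    
Notebook | Pete    
Printer  | Pete    
Camera   | Mia     
Speaker  | Helen   


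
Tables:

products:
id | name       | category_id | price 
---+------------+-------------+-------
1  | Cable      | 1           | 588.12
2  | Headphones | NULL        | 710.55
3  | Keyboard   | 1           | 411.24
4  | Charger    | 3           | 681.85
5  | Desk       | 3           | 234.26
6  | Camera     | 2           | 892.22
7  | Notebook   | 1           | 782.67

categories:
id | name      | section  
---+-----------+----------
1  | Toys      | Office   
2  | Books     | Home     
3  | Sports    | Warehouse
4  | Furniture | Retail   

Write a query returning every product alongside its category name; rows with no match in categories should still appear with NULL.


LEFT JOIN keeps every row from products (the left table); where category_id has no match in categories, the category columns become NULL. Walk through each product:
  - product 1 (Cable): category_id=1 -> matches Toys
  - product 2 (Headphones): category_id=NULL, no match -> kept with NULL
  - product 3 (Keyboard): category_id=1 -> matches Toys
  - product 4 (Charger): category_id=3 -> matches Sports
  - product 5 (Desk): category_id=3 -> matches Sports
  - product 6 (Camera): category_id=2 -> matches Books
  - product 7 (Notebook): category_id=1 -> matches Toys
All 7 rows appear; 1 has NULL category.

SQL:
SELECT a.name, b.name AS category
FROM products a
LEFT JOIN categories b ON a.category_id = b.id

Result:
name       | category
-----------+---------
Cable      | Toys    
Headphones | NULL    
Keyboard   | Toys    
Charger    | Sports  
Desk       | Sports  
Camera     | Books   
Notebook   | Toys    


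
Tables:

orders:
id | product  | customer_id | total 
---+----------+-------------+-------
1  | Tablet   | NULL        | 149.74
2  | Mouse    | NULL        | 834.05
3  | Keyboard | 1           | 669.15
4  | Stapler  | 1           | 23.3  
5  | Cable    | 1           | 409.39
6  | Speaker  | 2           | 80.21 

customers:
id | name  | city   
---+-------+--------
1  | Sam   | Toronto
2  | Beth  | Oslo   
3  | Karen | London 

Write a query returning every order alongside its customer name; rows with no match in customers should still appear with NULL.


LEFT JOIN keeps every row from orders (the left table); where customer_id has no match in customers, the customer columns become NULL. Walk through each order:
  - order 1 (Tablet): customer_id=NULL, no match -> kept with NULL
  - order 2 (Mouse): customer_id=NULL, no match -> kept with NULL
  - order 3 (Keyboard): customer_id=1 -> matches Sam
  - order 4 (Stapler): customer_id=1 -> matches Sam
  - order 5 (Cable): customer_id=1 -> matches Sam
  - order 6 (Speaker): customer_id=2 -> matches Beth
All 6 rows appear; 2 have NULL customer.

SQL:
SELECT a.product, b.name AS customer
FROM orders a
LEFT JOIN customers b ON a.customer_id = b.id

Result:
product  | customer
---------+---------
Tablet   | NULL    
Mouse    | NULL    
Keyboard | Sam     
Stapler  | Sam     
Cable    | Sam     
Speaker  | Beth    


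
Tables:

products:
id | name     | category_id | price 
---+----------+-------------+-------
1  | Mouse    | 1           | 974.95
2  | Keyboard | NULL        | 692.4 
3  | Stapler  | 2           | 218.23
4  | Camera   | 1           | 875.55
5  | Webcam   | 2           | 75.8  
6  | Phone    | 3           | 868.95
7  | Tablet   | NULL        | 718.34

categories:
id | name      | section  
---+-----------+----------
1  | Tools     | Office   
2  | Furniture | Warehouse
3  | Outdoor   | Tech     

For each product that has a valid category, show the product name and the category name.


INNER JOIN keeps only products rows whose category_id matches an id in categories. Walk through each product:
  - product 1 (Mouse): category_id=1 -> matches Tools
  - product 2 (Keyboard): category_id=NULL, no match -> dropped
  - product 3 (Stapler): category_id=2 -> matches Furniture
  - product 4 (Camera): category_id=1 -> matches Tools
  - product 5 (Webcam): category_id=2 -> matches Furniture
  - product 6 (Phone): category_id=3 -> matches Outdoor
  - product 7 (Tablet): category_id=NULL, no match -> dropped
So 2 of 7 rows are dropped.

SQL:
SELECT a.name, b.name AS category
FROM products a
INNER JOIN categories b ON a.category_id = b.id

Result:
name    | category 
--------+----------
Mouse   | Tools    
Stapler | Furniture
Camera  | Tools    
Webcam  | Furniture
Phone   | Outdoor  


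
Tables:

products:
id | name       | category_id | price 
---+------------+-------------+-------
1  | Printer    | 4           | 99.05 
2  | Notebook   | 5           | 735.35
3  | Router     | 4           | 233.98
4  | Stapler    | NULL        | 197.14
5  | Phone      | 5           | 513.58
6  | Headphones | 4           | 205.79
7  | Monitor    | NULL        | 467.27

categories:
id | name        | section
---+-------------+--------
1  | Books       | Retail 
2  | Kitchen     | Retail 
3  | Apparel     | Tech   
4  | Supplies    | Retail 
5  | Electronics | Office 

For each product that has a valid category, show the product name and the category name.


INNER JOIN keeps only products rows whose category_id matches an id in categories. Walk through each product:
  - product 1 (Printer): category_id=4 -> matches Supplies
  - product 2 (Notebook): category_id=5 -> matches Electronics
  - product 3 (Router): category_id=4 -> matches Supplies
  - product 4 (Stapler): category_id=NULL, no match -> dropped
  - product 5 (Phone): category_id=5 -> matches Electronics
  - product 6 (Headphones): category_id=4 -> matches Supplies
  - product 7 (Monitor): category_id=NULL, no match -> dropped
So 2 of 7 rows are dropped.

SQL:
SELECT a.name, b.name AS category
FROM products a
INNER JOIN categories b ON a.category_id = b.id

Result:
name       | category   
-----------+------------
Printer    | Supplies   
Notebook   | Electronics
Router     | Supplies   
Phone      | Electronics
Headphones | Supplies   


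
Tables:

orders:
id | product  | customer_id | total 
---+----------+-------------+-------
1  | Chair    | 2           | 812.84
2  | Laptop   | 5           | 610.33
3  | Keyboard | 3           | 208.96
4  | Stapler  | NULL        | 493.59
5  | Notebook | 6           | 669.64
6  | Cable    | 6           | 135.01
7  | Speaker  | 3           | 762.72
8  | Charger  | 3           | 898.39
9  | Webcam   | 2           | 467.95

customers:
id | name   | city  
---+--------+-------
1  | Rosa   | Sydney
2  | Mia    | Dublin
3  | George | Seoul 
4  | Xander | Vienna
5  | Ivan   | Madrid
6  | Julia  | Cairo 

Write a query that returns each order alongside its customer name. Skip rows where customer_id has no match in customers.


INNER JOIN keeps only orders rows whose customer_id matches an id in customers. Walk through each order:
  - order 1 (Chair): customer_id=2 -> matches Mia
  - order 2 (Laptop): customer_id=5 -> matches Ivan
  - order 3 (Keyboard): customer_id=3 -> matches George
  - order 4 (Stapler): customer_id=NULL, no match -> dropped
  - order 5 (Notebook): customer_id=6 -> matches Julia
  - order 6 (Cable): customer_id=6 -> matches Julia
  - order 7 (Speaker): customer_id=3 -> matches George
  - order 8 (Charger): customer_id=3 -> matches George
  - order 9 (Webcam): customer_id=2 -> matches Mia
So 1 of 9 rows is dropped.

SQL:
SELECT a.product, b.name AS customer
FROM orders a
INNER JOIN customers b ON a.customer_id = b.id

Result:
product  | customer
---------+---------
Chair    | Mia     
Laptop   | Ivan    
Keyboard | George  
Notebook | Julia   
Cable    | Julia   
Speaker  | George  
Charger  | George  
Webcam   | Mia     


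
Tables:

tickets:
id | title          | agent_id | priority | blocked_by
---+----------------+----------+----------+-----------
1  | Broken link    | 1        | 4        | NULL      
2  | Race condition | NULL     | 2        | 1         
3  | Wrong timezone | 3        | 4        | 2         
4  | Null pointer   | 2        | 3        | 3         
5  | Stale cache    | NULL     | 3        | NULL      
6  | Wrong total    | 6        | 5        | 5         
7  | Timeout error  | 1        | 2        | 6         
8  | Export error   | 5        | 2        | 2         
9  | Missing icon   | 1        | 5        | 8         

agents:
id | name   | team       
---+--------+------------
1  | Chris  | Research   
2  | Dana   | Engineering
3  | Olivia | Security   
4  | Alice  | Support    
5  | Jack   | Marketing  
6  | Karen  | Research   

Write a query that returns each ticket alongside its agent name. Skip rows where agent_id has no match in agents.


INNER JOIN keeps only tickets rows whose agent_id matches an id in agents. Walk through each ticket:
  - ticket 1 (Broken link): agent_id=1 -> matches Chris
  - ticket 2 (Race condition): agent_id=NULL, no match -> dropped
  - ticket 3 (Wrong timezone): agent_id=3 -> matches Olivia
  - ticket 4 (Null pointer): agent_id=2 -> matches Dana
  - ticket 5 (Stale cache): agent_id=NULL, no match -> dropped
  - ticket 6 (Wrong total): agent_id=6 -> matches Karen
  - ticket 7 (Timeout error): agent_id=1 -> matches Chris
  - ticket 8 (Export error): agent_id=5 -> matches Jack
  - ticket 9 (Missing icon): agent_id=1 -> matches Chris
So 2 of 9 rows are dropped.

SQL:
SELECT a.title, b.name AS agent
FROM tickets a
INNER JOIN agents b ON a.agent_id = b.id

Result:
title          | agent 
---------------+-------
Broken link    | Chris 
Wrong timezone | Olivia
Null pointer   | Dana  
Wrong total    | Karen 
Timeout error  | Chris 
Export error   | Jack  
Missing icon   | Chris 


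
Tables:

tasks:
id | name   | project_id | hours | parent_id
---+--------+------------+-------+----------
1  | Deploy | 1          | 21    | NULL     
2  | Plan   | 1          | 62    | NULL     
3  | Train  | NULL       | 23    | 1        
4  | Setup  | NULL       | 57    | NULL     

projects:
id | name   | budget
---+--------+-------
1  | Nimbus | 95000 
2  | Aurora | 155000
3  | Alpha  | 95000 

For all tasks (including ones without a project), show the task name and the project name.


LEFT JOIN keeps every row from tasks (the left table); where project_id has no match in projects, the project columns become NULL. Walk through each task:
  - task 1 (Deploy): project_id=1 -> matches Nimbus
  - task 2 (Plan): project_id=1 -> matches Nimbus
  - task 3 (Train): project_id=NULL, no match -> kept with NULL
  - task 4 (Setup): project_id=NULL, no match -> kept with NULL
All 4 rows appear; 2 have NULL project.

SQL:
SELECT a.name, b.name AS project
FROM tasks a
LEFT JOIN projects b ON a.project_id = b.id

Result:
name   | project
-------+--------
Deploy | Nimbus 
Plan   | Nimbus 
Train  | NULL   
Setup  | NULL   


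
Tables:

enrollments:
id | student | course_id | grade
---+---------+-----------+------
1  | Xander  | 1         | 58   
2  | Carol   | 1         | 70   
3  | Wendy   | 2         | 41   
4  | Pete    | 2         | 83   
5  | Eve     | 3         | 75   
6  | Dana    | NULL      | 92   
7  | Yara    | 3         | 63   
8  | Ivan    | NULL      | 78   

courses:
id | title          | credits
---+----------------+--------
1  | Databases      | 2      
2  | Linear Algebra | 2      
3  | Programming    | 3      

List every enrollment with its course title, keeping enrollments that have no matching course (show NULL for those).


LEFT JOIN keeps every row from enrollments (the left table); where course_id has no match in courses, the course columns become NULL. Walk through each enrollment:
  - enrollment 1 (Xander): course_id=1 -> matches Databases
  - enrollment 2 (Carol): course_id=1 -> matches Databases
  - enrollment 3 (Wendy): course_id=2 -> matches Linear Algebra
  - enrollment 4 (Pete): course_id=2 -> matches Linear Algebra
  - enrollment 5 (Eve): course_id=3 -> matches Programming
  - enrollment 6 (Dana): course_id=NULL, no match -> kept with NULL
  - enrollment 7 (Yara): course_id=3 -> matches Programming
  - enrollment 8 (Ivan): course_id=NULL, no match -> kept with NULL
All 8 rows appear; 2 have NULL course.

SQL:
SELECT a.student, b.title AS course
FROM enrollments a
LEFT JOIN courses b ON a.course_id = b.id

Result:
student | course        
--------+---------------
Xander  | Databases     
Carol   | Databases     
Wendy   | Linear Algebra
Pete    | Linear Algebra
Eve     | Programming   
Dana    | NULL          
Yara    | Programming   
Ivan    | NULL          


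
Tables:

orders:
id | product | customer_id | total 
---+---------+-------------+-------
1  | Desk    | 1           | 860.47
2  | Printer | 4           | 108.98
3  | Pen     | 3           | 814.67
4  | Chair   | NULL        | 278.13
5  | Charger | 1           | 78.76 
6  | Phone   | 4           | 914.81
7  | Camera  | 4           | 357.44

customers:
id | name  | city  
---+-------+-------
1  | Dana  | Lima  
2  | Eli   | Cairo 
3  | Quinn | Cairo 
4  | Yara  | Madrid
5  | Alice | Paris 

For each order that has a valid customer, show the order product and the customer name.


INNER JOIN keeps only orders rows whose customer_id matches an id in customers. Walk through each order:
  - order 1 (Desk): customer_id=1 -> matches Dana
  - order 2 (Printer): customer_id=4 -> matches Yara
  - order 3 (Pen): customer_id=3 -> matches Quinn
  - order 4 (Chair): customer_id=NULL, no match -> dropped
  - order 5 (Charger): customer_id=1 -> matches Dana
  - order 6 (Phone): customer_id=4 -> matches Yara
  - order 7 (Camera): customer_id=4 -> matches Yara
So 1 of 7 rows is dropped.

SQL:
SELECT a.product, b.name AS customer
FROM orders a
INNER JOIN customers b ON a.customer_id = b.id

Result:
product | customer
--------+---------
Desk    | Dana    
Printer | Yara    
Pen     | Quinn   
Charger | Dana    
Phone   | Yara    
Camera  | Yara    


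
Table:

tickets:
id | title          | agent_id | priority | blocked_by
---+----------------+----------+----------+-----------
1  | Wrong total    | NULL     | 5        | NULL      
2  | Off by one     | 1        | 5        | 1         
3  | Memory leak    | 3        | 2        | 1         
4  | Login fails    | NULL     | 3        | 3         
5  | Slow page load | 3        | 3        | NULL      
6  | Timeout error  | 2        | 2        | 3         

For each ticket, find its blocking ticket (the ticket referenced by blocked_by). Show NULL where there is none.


This is a self-join: tickets is joined to a second copy of itself, matching each row's blocked_by to another row's id. Use LEFT JOIN so rows with blocked_by=NULL are kept.
  - ticket 1 (Wrong total): blocked_by=NULL -> NULL
  - ticket 2 (Off by one): blocked_by=1 -> Wrong total
  - ticket 3 (Memory leak): blocked_by=1 -> Wrong total
  - ticket 4 (Login fails): blocked_by=3 -> Memory leak
  - ticket 5 (Slow page load): blocked_by=NULL -> NULL
  - ticket 6 (Timeout error): blocked_by=3 -> Memory leak

SQL:
SELECT a.title AS item, b.title AS blocked_by
FROM tickets a
LEFT JOIN tickets b ON a.blocked_by = b.id

Result:
item           | blocked_by 
---------------+------------
Wrong total    | NULL       
Off by one     | Wrong total
Memory leak    | Wrong total
Login fails    | Memory leak
Slow page load | NULL       
Timeout error  | Memory leak


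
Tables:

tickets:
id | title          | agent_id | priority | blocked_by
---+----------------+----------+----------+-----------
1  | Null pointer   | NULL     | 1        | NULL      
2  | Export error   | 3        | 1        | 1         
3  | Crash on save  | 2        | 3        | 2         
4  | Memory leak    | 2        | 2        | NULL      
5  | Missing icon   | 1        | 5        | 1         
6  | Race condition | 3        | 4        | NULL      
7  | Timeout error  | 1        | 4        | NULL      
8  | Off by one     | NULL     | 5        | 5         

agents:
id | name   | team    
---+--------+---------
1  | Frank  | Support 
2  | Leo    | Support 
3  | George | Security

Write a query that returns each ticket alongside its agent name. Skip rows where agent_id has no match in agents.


INNER JOIN keeps only tickets rows whose agent_id matches an id in agents. Walk through each ticket:
  - ticket 1 (Null pointer): agent_id=NULL, no match -> dropped
  - ticket 2 (Export error): agent_id=3 -> matches George
  - ticket 3 (Crash on save): agent_id=2 -> matches Leo
  - ticket 4 (Memory leak): agent_id=2 -> matches Leo
  - ticket 5 (Missing icon): agent_id=1 -> matches Frank
  - ticket 6 (Race condition): agent_id=3 -> matches George
  - ticket 7 (Timeout error): agent_id=1 -> matches Frank
  - ticket 8 (Off by one): agent_id=NULL, no match -> dropped
So 2 of 8 rows are dropped.

SQL:
SELECT a.title, b.name AS agent
FROM tickets a
INNER JOIN agents b ON a.agent_id = b.id

Result:
title          | agent 
---------------+-------
Export error   | George
Crash on save  | Leo   
Memory leak    | Leo   
Missing icon   | Frank 
Race condition | George
Timeout error  | Frank 
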